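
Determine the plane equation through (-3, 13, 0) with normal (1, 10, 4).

The plane through P with normal n = (a, b, c) satisfies n·(r - P) = 0,
i.e. ax + by + cz = a·x₀ + b·y₀ + c·z₀.
d = 1·(-3) + 10·13 + 4·0
  = -3 + 130 + 0
  = 127
Equation: x + 10y + 4z = 127

x + 10y + 4z = 127


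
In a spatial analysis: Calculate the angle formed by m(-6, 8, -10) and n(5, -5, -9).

m·n = (-6)·5 + 8·(-5) + (-10)·(-9) = -30 - 40 + 90 = 20
|m| = √((-6)² + 8² + (-10)²) = √200 ≈ 14.14
|n| = √(5² + (-5)² + (-9)²) = √131 ≈ 11.45
cos θ = (m·n)/(|m||n|) = 20/(14.14·11.45) ≈ 0.1236
θ = arccos(0.1236) ≈ 82.9°

82.9°


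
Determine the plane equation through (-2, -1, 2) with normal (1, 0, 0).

The plane through P with normal n = (a, b, c) satisfies n·(r - P) = 0,
i.e. ax + by + cz = a·x₀ + b·y₀ + c·z₀.
d = 1·(-2) + 0·(-1) + 0·2
  = -2 + 0 + 0
  = -2
Equation: x = -2

x = -2


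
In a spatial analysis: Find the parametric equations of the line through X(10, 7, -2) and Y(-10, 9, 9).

Direction vector d = Y - X = (-10 - 10, 9 - 7, 9 + 2) = (-20, 2, 11)
Parametric form r = X + t·d:
x = 10 - 20t, y = 7 + 2t, z = -2 + 11t

x = 10 - 20t, y = 7 + 2t, z = -2 + 11t


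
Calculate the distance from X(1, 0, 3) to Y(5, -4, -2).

d = √[(x₂-x₁)² + (y₂-y₁)² + (z₂-z₁)²]
  = √[4² + (-4)² + (-5)²]
  = √[16 + 16 + 25]
  = √57
  ≈ 7.55

7.55


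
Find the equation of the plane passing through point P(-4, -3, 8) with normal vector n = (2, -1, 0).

The plane through P with normal n = (a, b, c) satisfies n·(r - P) = 0,
i.e. ax + by + cz = a·x₀ + b·y₀ + c·z₀.
d = 2·(-4) + (-1)·(-3) + 0·8
  = -8 + 3 + 0
  = -5
Equation: 2x - y = -5

2x - y = -5


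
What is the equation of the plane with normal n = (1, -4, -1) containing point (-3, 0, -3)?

The plane through P with normal n = (a, b, c) satisfies n·(r - P) = 0,
i.e. ax + by + cz = a·x₀ + b·y₀ + c·z₀.
d = 1·(-3) + (-4)·0 + (-1)·(-3)
  = -3 + 0 + 3
  = 0
Equation: x - 4y - z = 0

x - 4y - z = 0


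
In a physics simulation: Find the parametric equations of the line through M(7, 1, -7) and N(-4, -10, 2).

Direction vector d = N - M = (-4 - 7, -10 - 1, 2 + 7) = (-11, -11, 9)
Parametric form r = M + t·d:
x = 7 - 11t, y = 1 - 11t, z = -7 + 9t

x = 7 - 11t, y = 1 - 11t, z = -7 + 9t


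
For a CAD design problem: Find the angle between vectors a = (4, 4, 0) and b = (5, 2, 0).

a·b = 4·5 + 4·2 + 0·0 = 20 + 8 + 0 = 28
|a| = √(4² + 4² + 0²) = √32 ≈ 5.657
|b| = √(5² + 2² + 0²) = √29 ≈ 5.385
cos θ = (a·b)/(|a||b|) = 28/(5.657·5.385) ≈ 0.9191
θ = arccos(0.9191) ≈ 23.2°

23.2°


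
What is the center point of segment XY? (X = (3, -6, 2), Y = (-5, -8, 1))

M = ((x₁+x₂)/2, (y₁+y₂)/2, (z₁+z₂)/2)
  = ((3 - 5)/2, (-6 - 8)/2, (2 + 1)/2)
  = (-2/2, -14/2, 3/2)
  = (-1, -7, 1.5)

(-1, -7, 1.5)


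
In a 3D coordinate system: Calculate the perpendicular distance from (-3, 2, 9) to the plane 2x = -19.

distance = |a·x₀ + b·y₀ + c·z₀ - d| / √(a² + b² + c²)
  = |2·(-3) + 0·2 + 0·9 - (-19)| / √(2² + 0² + 0²)
  = |-6 + 0 + 0 + 19| / √(4 + 0 + 0)
  = |13| / √4
  = 13 / 2
  ≈ 6.5

6.5


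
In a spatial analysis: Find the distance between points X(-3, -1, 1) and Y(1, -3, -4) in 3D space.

d = √[(x₂-x₁)² + (y₂-y₁)² + (z₂-z₁)²]
  = √[4² + (-2)² + (-5)²]
  = √[16 + 4 + 25]
  = √45
  ≈ 6.708

6.708


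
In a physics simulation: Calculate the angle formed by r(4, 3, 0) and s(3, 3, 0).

r·s = 4·3 + 3·3 + 0·0 = 12 + 9 + 0 = 21
|r| = √(4² + 3² + 0²) = √25 ≈ 5
|s| = √(3² + 3² + 0²) = √18 ≈ 4.243
cos θ = (r·s)/(|r||s|) = 21/(5·4.243) ≈ 0.9899
θ = arccos(0.9899) ≈ 8.13°

8.13°


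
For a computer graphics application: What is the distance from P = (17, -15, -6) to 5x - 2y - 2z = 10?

distance = |a·x₀ + b·y₀ + c·z₀ - d| / √(a² + b² + c²)
  = |5·17 + (-2)·(-15) + (-2)·(-6) - 10| / √(5² + (-2)² + (-2)²)
  = |85 + 30 + 12 - 10| / √(25 + 4 + 4)
  = |117| / √33
  = 117 / 5.745
  ≈ 20.37

20.37


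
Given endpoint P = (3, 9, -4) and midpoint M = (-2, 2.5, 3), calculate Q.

Q = 2M - P
  = (2·(-2) - 3, 2·2.5 - 9, 2·3 - (-4))
  = (-4 - 3, 5 - 9, 6 + 4)
  = (-7, -4, 10)

(-7, -4, 10)


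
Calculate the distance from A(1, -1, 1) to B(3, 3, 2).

d = √[(x₂-x₁)² + (y₂-y₁)² + (z₂-z₁)²]
  = √[2² + 4² + 1²]
  = √[4 + 16 + 1]
  = √21
  ≈ 4.583

4.583


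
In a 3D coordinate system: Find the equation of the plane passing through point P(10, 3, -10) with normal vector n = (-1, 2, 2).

The plane through P with normal n = (a, b, c) satisfies n·(r - P) = 0,
i.e. ax + by + cz = a·x₀ + b·y₀ + c·z₀.
d = (-1)·10 + 2·3 + 2·(-10)
  = -10 + 6 - 20
  = -24
Equation: -x + 2y + 2z = -24

-x + 2y + 2z = -24


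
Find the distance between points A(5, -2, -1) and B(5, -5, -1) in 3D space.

d = √[(x₂-x₁)² + (y₂-y₁)² + (z₂-z₁)²]
  = √[0² + (-3)² + 0²]
  = √[0 + 9 + 0]
  = √9
  ≈ 3

3


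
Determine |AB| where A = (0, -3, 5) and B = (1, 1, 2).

d = √[(x₂-x₁)² + (y₂-y₁)² + (z₂-z₁)²]
  = √[1² + 4² + (-3)²]
  = √[1 + 16 + 9]
  = √26
  ≈ 5.099

5.099


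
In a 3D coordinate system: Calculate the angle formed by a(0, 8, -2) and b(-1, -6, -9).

a·b = 0·(-1) + 8·(-6) + (-2)·(-9) = 0 - 48 + 18 = -30
|a| = √(0² + 8² + (-2)²) = √68 ≈ 8.246
|b| = √((-1)² + (-6)² + (-9)²) = √118 ≈ 10.86
cos θ = (a·b)/(|a||b|) = -30/(8.246·10.86) ≈ -0.3349
θ = arccos(-0.3349) ≈ 109.6°

109.6°


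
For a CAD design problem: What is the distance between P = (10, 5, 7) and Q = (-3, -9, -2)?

d = √[(x₂-x₁)² + (y₂-y₁)² + (z₂-z₁)²]
  = √[(-13)² + (-14)² + (-9)²]
  = √[169 + 196 + 81]
  = √446
  ≈ 21.12

21.12


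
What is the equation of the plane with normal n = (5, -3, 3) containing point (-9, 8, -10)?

The plane through P with normal n = (a, b, c) satisfies n·(r - P) = 0,
i.e. ax + by + cz = a·x₀ + b·y₀ + c·z₀.
d = 5·(-9) + (-3)·8 + 3·(-10)
  = -45 - 24 - 30
  = -99
Equation: 5x - 3y + 3z = -99

5x - 3y + 3z = -99


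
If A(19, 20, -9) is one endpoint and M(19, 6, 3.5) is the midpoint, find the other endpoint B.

B = 2M - A
  = (2·19 - 19, 2·6 - 20, 2·3.5 - (-9))
  = (38 - 19, 12 - 20, 7 + 9)
  = (19, -8, 16)

(19, -8, 16)


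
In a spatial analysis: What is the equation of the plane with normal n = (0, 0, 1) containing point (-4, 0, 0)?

The plane through P with normal n = (a, b, c) satisfies n·(r - P) = 0,
i.e. ax + by + cz = a·x₀ + b·y₀ + c·z₀.
d = 0·(-4) + 0·0 + 1·0
  = 0 + 0 + 0
  = 0
Equation: z = 0

z = 0


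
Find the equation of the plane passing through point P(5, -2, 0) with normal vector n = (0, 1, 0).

The plane through P with normal n = (a, b, c) satisfies n·(r - P) = 0,
i.e. ax + by + cz = a·x₀ + b·y₀ + c·z₀.
d = 0·5 + 1·(-2) + 0·0
  = 0 - 2 + 0
  = -2
Equation: y = -2

y = -2


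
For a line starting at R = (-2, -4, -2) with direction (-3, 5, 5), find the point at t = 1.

P(t) = R + t·d
  = (-2 + (-3)·1, -4 + 5·1, -2 + 5·1)
  = (-2 - 3, -4 + 5, -2 + 5)
  = (-5, 1, 3)

(-5, 1, 3)


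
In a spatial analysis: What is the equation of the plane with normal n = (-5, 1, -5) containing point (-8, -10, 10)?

The plane through P with normal n = (a, b, c) satisfies n·(r - P) = 0,
i.e. ax + by + cz = a·x₀ + b·y₀ + c·z₀.
d = (-5)·(-8) + 1·(-10) + (-5)·10
  = 40 - 10 - 50
  = -20
Equation: -5x + y - 5z = -20

-5x + y - 5z = -20


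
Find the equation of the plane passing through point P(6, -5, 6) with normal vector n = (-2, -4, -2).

The plane through P with normal n = (a, b, c) satisfies n·(r - P) = 0,
i.e. ax + by + cz = a·x₀ + b·y₀ + c·z₀.
d = (-2)·6 + (-4)·(-5) + (-2)·6
  = -12 + 20 - 12
  = -4
Equation: -2x - 4y - 2z = -4

-2x - 4y - 2z = -4


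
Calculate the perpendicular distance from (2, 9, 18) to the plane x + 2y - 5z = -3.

distance = |a·x₀ + b·y₀ + c·z₀ - d| / √(a² + b² + c²)
  = |1·2 + 2·9 + (-5)·18 - (-3)| / √(1² + 2² + (-5)²)
  = |2 + 18 - 90 + 3| / √(1 + 4 + 25)
  = |-67| / √30
  = 67 / 5.477
  ≈ 12.23

12.23


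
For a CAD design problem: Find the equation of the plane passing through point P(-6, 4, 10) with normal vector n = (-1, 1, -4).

The plane through P with normal n = (a, b, c) satisfies n·(r - P) = 0,
i.e. ax + by + cz = a·x₀ + b·y₀ + c·z₀.
d = (-1)·(-6) + 1·4 + (-4)·10
  = 6 + 4 - 40
  = -30
Equation: -x + y - 4z = -30

-x + y - 4z = -30


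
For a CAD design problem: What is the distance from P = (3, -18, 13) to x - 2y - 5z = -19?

distance = |a·x₀ + b·y₀ + c·z₀ - d| / √(a² + b² + c²)
  = |1·3 + (-2)·(-18) + (-5)·13 - (-19)| / √(1² + (-2)² + (-5)²)
  = |3 + 36 - 65 + 19| / √(1 + 4 + 25)
  = |-7| / √30
  = 7 / 5.477
  ≈ 1.278

1.278


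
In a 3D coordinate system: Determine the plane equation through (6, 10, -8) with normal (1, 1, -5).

The plane through P with normal n = (a, b, c) satisfies n·(r - P) = 0,
i.e. ax + by + cz = a·x₀ + b·y₀ + c·z₀.
d = 1·6 + 1·10 + (-5)·(-8)
  = 6 + 10 + 40
  = 56
Equation: x + y - 5z = 56

x + y - 5z = 56


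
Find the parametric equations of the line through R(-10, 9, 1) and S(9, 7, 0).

Direction vector d = S - R = (9 + 10, 7 - 9, 0 - 1) = (19, -2, -1)
Parametric form r = R + t·d:
x = -10 + 19t, y = 9 - 2t, z = 1 - t

x = -10 + 19t, y = 9 - 2t, z = 1 - t


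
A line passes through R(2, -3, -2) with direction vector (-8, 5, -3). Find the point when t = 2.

P(t) = R + t·d
  = (2 + (-8)·2, -3 + 5·2, -2 + (-3)·2)
  = (2 - 16, -3 + 10, -2 - 6)
  = (-14, 7, -8)

(-14, 7, -8)


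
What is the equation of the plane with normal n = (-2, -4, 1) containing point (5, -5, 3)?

The plane through P with normal n = (a, b, c) satisfies n·(r - P) = 0,
i.e. ax + by + cz = a·x₀ + b·y₀ + c·z₀.
d = (-2)·5 + (-4)·(-5) + 1·3
  = -10 + 20 + 3
  = 13
Equation: -2x - 4y + z = 13

-2x - 4y + z = 13


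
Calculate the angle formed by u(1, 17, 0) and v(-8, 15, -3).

u·v = 1·(-8) + 17·15 + 0·(-3) = -8 + 255 + 0 = 247
|u| = √(1² + 17² + 0²) = √290 ≈ 17.03
|v| = √((-8)² + 15² + (-3)²) = √298 ≈ 17.26
cos θ = (u·v)/(|u||v|) = 247/(17.03·17.26) ≈ 0.8402
θ = arccos(0.8402) ≈ 32.84°

32.84°


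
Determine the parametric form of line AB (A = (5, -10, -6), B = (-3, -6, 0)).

Direction vector d = B - A = (-3 - 5, -6 + 10, 0 + 6) = (-8, 4, 6)
Parametric form r = A + t·d:
x = 5 - 8t, y = -10 + 4t, z = -6 + 6t

x = 5 - 8t, y = -10 + 4t, z = -6 + 6t


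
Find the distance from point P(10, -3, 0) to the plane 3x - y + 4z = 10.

distance = |a·x₀ + b·y₀ + c·z₀ - d| / √(a² + b² + c²)
  = |3·10 + (-1)·(-3) + 4·0 - 10| / √(3² + (-1)² + 4²)
  = |30 + 3 + 0 - 10| / √(9 + 1 + 16)
  = |23| / √26
  = 23 / 5.099
  ≈ 4.511

4.511


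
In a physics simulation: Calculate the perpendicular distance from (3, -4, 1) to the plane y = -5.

distance = |a·x₀ + b·y₀ + c·z₀ - d| / √(a² + b² + c²)
  = |0·3 + 1·(-4) + 0·1 - (-5)| / √(0² + 1² + 0²)
  = |0 - 4 + 0 + 5| / √(0 + 1 + 0)
  = |1| / √1
  = 1 / 1
  ≈ 1

1


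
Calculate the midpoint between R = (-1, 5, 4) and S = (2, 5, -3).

M = ((x₁+x₂)/2, (y₁+y₂)/2, (z₁+z₂)/2)
  = ((-1 + 2)/2, (5 + 5)/2, (4 - 3)/2)
  = (1/2, 10/2, 1/2)
  = (0.5, 5, 0.5)

(0.5, 5, 0.5)


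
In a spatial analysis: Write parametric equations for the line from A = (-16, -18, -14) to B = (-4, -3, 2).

Direction vector d = B - A = (-4 + 16, -3 + 18, 2 + 14) = (12, 15, 16)
Parametric form r = A + t·d:
x = -16 + 12t, y = -18 + 15t, z = -14 + 16t

x = -16 + 12t, y = -18 + 15t, z = -14 + 16t


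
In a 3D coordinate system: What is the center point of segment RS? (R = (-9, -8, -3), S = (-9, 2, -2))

M = ((x₁+x₂)/2, (y₁+y₂)/2, (z₁+z₂)/2)
  = ((-9 - 9)/2, (-8 + 2)/2, (-3 - 2)/2)
  = (-18/2, -6/2, -5/2)
  = (-9, -3, -2.5)

(-9, -3, -2.5)


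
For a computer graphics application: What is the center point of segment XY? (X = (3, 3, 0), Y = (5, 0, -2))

M = ((x₁+x₂)/2, (y₁+y₂)/2, (z₁+z₂)/2)
  = ((3 + 5)/2, (3 + 0)/2, (0 - 2)/2)
  = (8/2, 3/2, -2/2)
  = (4, 1.5, -1)

(4, 1.5, -1)


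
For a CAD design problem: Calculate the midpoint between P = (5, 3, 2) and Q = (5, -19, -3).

M = ((x₁+x₂)/2, (y₁+y₂)/2, (z₁+z₂)/2)
  = ((5 + 5)/2, (3 - 19)/2, (2 - 3)/2)
  = (10/2, -16/2, -1/2)
  = (5, -8, -0.5)

(5, -8, -0.5)


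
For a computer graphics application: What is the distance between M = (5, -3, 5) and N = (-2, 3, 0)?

d = √[(x₂-x₁)² + (y₂-y₁)² + (z₂-z₁)²]
  = √[(-7)² + 6² + (-5)²]
  = √[49 + 36 + 25]
  = √110
  ≈ 10.49

10.49


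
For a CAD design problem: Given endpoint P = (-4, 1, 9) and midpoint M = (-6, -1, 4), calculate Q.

Q = 2M - P
  = (2·(-6) - (-4), 2·(-1) - 1, 2·4 - 9)
  = (-12 + 4, -2 - 1, 8 - 9)
  = (-8, -3, -1)

(-8, -3, -1)


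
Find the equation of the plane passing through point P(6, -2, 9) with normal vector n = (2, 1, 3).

The plane through P with normal n = (a, b, c) satisfies n·(r - P) = 0,
i.e. ax + by + cz = a·x₀ + b·y₀ + c·z₀.
d = 2·6 + 1·(-2) + 3·9
  = 12 - 2 + 27
  = 37
Equation: 2x + y + 3z = 37

2x + y + 3z = 37


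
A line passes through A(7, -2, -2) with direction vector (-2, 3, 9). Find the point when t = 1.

P(t) = A + t·d
  = (7 + (-2)·1, -2 + 3·1, -2 + 9·1)
  = (7 - 2, -2 + 3, -2 + 9)
  = (5, 1, 7)

(5, 1, 7)


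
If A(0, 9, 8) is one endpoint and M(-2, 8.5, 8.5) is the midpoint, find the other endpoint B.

B = 2M - A
  = (2·(-2) - 0, 2·8.5 - 9, 2·8.5 - 8)
  = (-4 + 0, 17 - 9, 17 - 8)
  = (-4, 8, 9)

(-4, 8, 9)


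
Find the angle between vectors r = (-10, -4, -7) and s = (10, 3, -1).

r·s = (-10)·10 + (-4)·3 + (-7)·(-1) = -100 - 12 + 7 = -105
|r| = √((-10)² + (-4)² + (-7)²) = √165 ≈ 12.85
|s| = √(10² + 3² + (-1)²) = √110 ≈ 10.49
cos θ = (r·s)/(|r||s|) = -105/(12.85·10.49) ≈ -0.7794
θ = arccos(-0.7794) ≈ 141.2°

141.2°


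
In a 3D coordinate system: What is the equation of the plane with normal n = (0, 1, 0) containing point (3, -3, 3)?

The plane through P with normal n = (a, b, c) satisfies n·(r - P) = 0,
i.e. ax + by + cz = a·x₀ + b·y₀ + c·z₀.
d = 0·3 + 1·(-3) + 0·3
  = 0 - 3 + 0
  = -3
Equation: y = -3

y = -3


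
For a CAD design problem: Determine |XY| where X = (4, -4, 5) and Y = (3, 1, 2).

d = √[(x₂-x₁)² + (y₂-y₁)² + (z₂-z₁)²]
  = √[(-1)² + 5² + (-3)²]
  = √[1 + 25 + 9]
  = √35
  ≈ 5.916

5.916


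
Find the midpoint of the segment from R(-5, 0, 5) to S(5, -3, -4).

M = ((x₁+x₂)/2, (y₁+y₂)/2, (z₁+z₂)/2)
  = ((-5 + 5)/2, (0 - 3)/2, (5 - 4)/2)
  = (0/2, -3/2, 1/2)
  = (0, -1.5, 0.5)

(0, -1.5, 0.5)


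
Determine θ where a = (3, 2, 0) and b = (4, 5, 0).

a·b = 3·4 + 2·5 + 0·0 = 12 + 10 + 0 = 22
|a| = √(3² + 2² + 0²) = √13 ≈ 3.606
|b| = √(4² + 5² + 0²) = √41 ≈ 6.403
cos θ = (a·b)/(|a||b|) = 22/(3.606·6.403) ≈ 0.9529
θ = arccos(0.9529) ≈ 17.65°

17.65°


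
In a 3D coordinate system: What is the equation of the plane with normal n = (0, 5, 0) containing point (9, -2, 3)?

The plane through P with normal n = (a, b, c) satisfies n·(r - P) = 0,
i.e. ax + by + cz = a·x₀ + b·y₀ + c·z₀.
d = 0·9 + 5·(-2) + 0·3
  = 0 - 10 + 0
  = -10
Equation: 5y = -10

5y = -10


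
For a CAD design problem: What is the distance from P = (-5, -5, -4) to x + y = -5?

distance = |a·x₀ + b·y₀ + c·z₀ - d| / √(a² + b² + c²)
  = |1·(-5) + 1·(-5) + 0·(-4) - (-5)| / √(1² + 1² + 0²)
  = |-5 - 5 + 0 + 5| / √(1 + 1 + 0)
  = |-5| / √2
  = 5 / 1.414
  ≈ 3.536

3.536


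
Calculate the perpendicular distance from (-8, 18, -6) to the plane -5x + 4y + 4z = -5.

distance = |a·x₀ + b·y₀ + c·z₀ - d| / √(a² + b² + c²)
  = |(-5)·(-8) + 4·18 + 4·(-6) - (-5)| / √((-5)² + 4² + 4²)
  = |40 + 72 - 24 + 5| / √(25 + 16 + 16)
  = |93| / √57
  = 93 / 7.55
  ≈ 12.32

12.32


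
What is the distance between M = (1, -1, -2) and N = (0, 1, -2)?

d = √[(x₂-x₁)² + (y₂-y₁)² + (z₂-z₁)²]
  = √[(-1)² + 2² + 0²]
  = √[1 + 4 + 0]
  = √5
  ≈ 2.236

2.236


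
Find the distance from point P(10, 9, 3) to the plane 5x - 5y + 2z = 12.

distance = |a·x₀ + b·y₀ + c·z₀ - d| / √(a² + b² + c²)
  = |5·10 + (-5)·9 + 2·3 - 12| / √(5² + (-5)² + 2²)
  = |50 - 45 + 6 - 12| / √(25 + 25 + 4)
  = |-1| / √54
  = 1 / 7.348
  ≈ 0.1361

0.1361


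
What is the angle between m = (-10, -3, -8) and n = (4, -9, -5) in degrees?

m·n = (-10)·4 + (-3)·(-9) + (-8)·(-5) = -40 + 27 + 40 = 27
|m| = √((-10)² + (-3)² + (-8)²) = √173 ≈ 13.15
|n| = √(4² + (-9)² + (-5)²) = √122 ≈ 11.05
cos θ = (m·n)/(|m||n|) = 27/(13.15·11.05) ≈ 0.1858
θ = arccos(0.1858) ≈ 79.29°

79.29°


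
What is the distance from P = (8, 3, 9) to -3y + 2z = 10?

distance = |a·x₀ + b·y₀ + c·z₀ - d| / √(a² + b² + c²)
  = |0·8 + (-3)·3 + 2·9 - 10| / √(0² + (-3)² + 2²)
  = |0 - 9 + 18 - 10| / √(0 + 9 + 4)
  = |-1| / √13
  = 1 / 3.606
  ≈ 0.2774

0.2774


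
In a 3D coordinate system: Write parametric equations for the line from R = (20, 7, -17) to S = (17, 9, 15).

Direction vector d = S - R = (17 - 20, 9 - 7, 15 + 17) = (-3, 2, 32)
Parametric form r = R + t·d:
x = 20 - 3t, y = 7 + 2t, z = -17 + 32t

x = 20 - 3t, y = 7 + 2t, z = -17 + 32t


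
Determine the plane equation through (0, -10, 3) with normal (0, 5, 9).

The plane through P with normal n = (a, b, c) satisfies n·(r - P) = 0,
i.e. ax + by + cz = a·x₀ + b·y₀ + c·z₀.
d = 0·0 + 5·(-10) + 9·3
  = 0 - 50 + 27
  = -23
Equation: 5y + 9z = -23

5y + 9z = -23


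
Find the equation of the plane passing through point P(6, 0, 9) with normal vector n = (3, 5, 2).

The plane through P with normal n = (a, b, c) satisfies n·(r - P) = 0,
i.e. ax + by + cz = a·x₀ + b·y₀ + c·z₀.
d = 3·6 + 5·0 + 2·9
  = 18 + 0 + 18
  = 36
Equation: 3x + 5y + 2z = 36

3x + 5y + 2z = 36


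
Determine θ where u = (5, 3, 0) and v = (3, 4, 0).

u·v = 5·3 + 3·4 + 0·0 = 15 + 12 + 0 = 27
|u| = √(5² + 3² + 0²) = √34 ≈ 5.831
|v| = √(3² + 4² + 0²) = √25 ≈ 5
cos θ = (u·v)/(|u||v|) = 27/(5.831·5) ≈ 0.9261
θ = arccos(0.9261) ≈ 22.17°

22.17°


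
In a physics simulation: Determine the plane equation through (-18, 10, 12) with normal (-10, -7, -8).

The plane through P with normal n = (a, b, c) satisfies n·(r - P) = 0,
i.e. ax + by + cz = a·x₀ + b·y₀ + c·z₀.
d = (-10)·(-18) + (-7)·10 + (-8)·12
  = 180 - 70 - 96
  = 14
Equation: -10x - 7y - 8z = 14

-10x - 7y - 8z = 14


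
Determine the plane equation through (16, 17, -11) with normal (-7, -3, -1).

The plane through P with normal n = (a, b, c) satisfies n·(r - P) = 0,
i.e. ax + by + cz = a·x₀ + b·y₀ + c·z₀.
d = (-7)·16 + (-3)·17 + (-1)·(-11)
  = -112 - 51 + 11
  = -152
Equation: -7x - 3y - z = -152

-7x - 3y - z = -152


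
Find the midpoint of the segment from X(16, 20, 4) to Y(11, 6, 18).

M = ((x₁+x₂)/2, (y₁+y₂)/2, (z₁+z₂)/2)
  = ((16 + 11)/2, (20 + 6)/2, (4 + 18)/2)
  = (27/2, 26/2, 22/2)
  = (13.5, 13, 11)

(13.5, 13, 11)


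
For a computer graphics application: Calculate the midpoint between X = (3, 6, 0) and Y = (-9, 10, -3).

M = ((x₁+x₂)/2, (y₁+y₂)/2, (z₁+z₂)/2)
  = ((3 - 9)/2, (6 + 10)/2, (0 - 3)/2)
  = (-6/2, 16/2, -3/2)
  = (-3, 8, -1.5)

(-3, 8, -1.5)


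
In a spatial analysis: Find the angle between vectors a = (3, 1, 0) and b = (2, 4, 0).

a·b = 3·2 + 1·4 + 0·0 = 6 + 4 + 0 = 10
|a| = √(3² + 1² + 0²) = √10 ≈ 3.162
|b| = √(2² + 4² + 0²) = √20 ≈ 4.472
cos θ = (a·b)/(|a||b|) = 10/(3.162·4.472) ≈ 0.7071
θ = arccos(0.7071) ≈ 45°

45°


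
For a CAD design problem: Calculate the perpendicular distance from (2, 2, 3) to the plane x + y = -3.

distance = |a·x₀ + b·y₀ + c·z₀ - d| / √(a² + b² + c²)
  = |1·2 + 1·2 + 0·3 - (-3)| / √(1² + 1² + 0²)
  = |2 + 2 + 0 + 3| / √(1 + 1 + 0)
  = |7| / √2
  = 7 / 1.414
  ≈ 4.95

4.95


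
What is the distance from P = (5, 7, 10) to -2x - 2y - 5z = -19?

distance = |a·x₀ + b·y₀ + c·z₀ - d| / √(a² + b² + c²)
  = |(-2)·5 + (-2)·7 + (-5)·10 - (-19)| / √((-2)² + (-2)² + (-5)²)
  = |-10 - 14 - 50 + 19| / √(4 + 4 + 25)
  = |-55| / √33
  = 55 / 5.745
  ≈ 9.574

9.574


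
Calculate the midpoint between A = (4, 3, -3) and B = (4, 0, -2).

M = ((x₁+x₂)/2, (y₁+y₂)/2, (z₁+z₂)/2)
  = ((4 + 4)/2, (3 + 0)/2, (-3 - 2)/2)
  = (8/2, 3/2, -5/2)
  = (4, 1.5, -2.5)

(4, 1.5, -2.5)


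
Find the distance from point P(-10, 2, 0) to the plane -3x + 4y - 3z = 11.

distance = |a·x₀ + b·y₀ + c·z₀ - d| / √(a² + b² + c²)
  = |(-3)·(-10) + 4·2 + (-3)·0 - 11| / √((-3)² + 4² + (-3)²)
  = |30 + 8 + 0 - 11| / √(9 + 16 + 9)
  = |27| / √34
  = 27 / 5.831
  ≈ 4.63

4.63


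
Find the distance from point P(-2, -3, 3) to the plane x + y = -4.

distance = |a·x₀ + b·y₀ + c·z₀ - d| / √(a² + b² + c²)
  = |1·(-2) + 1·(-3) + 0·3 - (-4)| / √(1² + 1² + 0²)
  = |-2 - 3 + 0 + 4| / √(1 + 1 + 0)
  = |-1| / √2
  = 1 / 1.414
  ≈ 0.7071

0.7071


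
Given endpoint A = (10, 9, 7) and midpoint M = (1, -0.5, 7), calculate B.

B = 2M - A
  = (2·1 - 10, 2·(-0.5) - 9, 2·7 - 7)
  = (2 - 10, -1 - 9, 14 - 7)
  = (-8, -10, 7)

(-8, -10, 7)


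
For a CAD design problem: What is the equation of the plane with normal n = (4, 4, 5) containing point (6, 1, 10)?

The plane through P with normal n = (a, b, c) satisfies n·(r - P) = 0,
i.e. ax + by + cz = a·x₀ + b·y₀ + c·z₀.
d = 4·6 + 4·1 + 5·10
  = 24 + 4 + 50
  = 78
Equation: 4x + 4y + 5z = 78

4x + 4y + 5z = 78


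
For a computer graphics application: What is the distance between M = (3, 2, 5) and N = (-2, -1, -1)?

d = √[(x₂-x₁)² + (y₂-y₁)² + (z₂-z₁)²]
  = √[(-5)² + (-3)² + (-6)²]
  = √[25 + 9 + 36]
  = √70
  ≈ 8.367

8.367


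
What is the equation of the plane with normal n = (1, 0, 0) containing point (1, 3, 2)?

The plane through P with normal n = (a, b, c) satisfies n·(r - P) = 0,
i.e. ax + by + cz = a·x₀ + b·y₀ + c·z₀.
d = 1·1 + 0·3 + 0·2
  = 1 + 0 + 0
  = 1
Equation: x = 1

x = 1


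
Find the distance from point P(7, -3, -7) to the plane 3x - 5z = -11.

distance = |a·x₀ + b·y₀ + c·z₀ - d| / √(a² + b² + c²)
  = |3·7 + 0·(-3) + (-5)·(-7) - (-11)| / √(3² + 0² + (-5)²)
  = |21 + 0 + 35 + 11| / √(9 + 0 + 25)
  = |67| / √34
  = 67 / 5.831
  ≈ 11.49

11.49


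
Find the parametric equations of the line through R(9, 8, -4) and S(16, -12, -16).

Direction vector d = S - R = (16 - 9, -12 - 8, -16 + 4) = (7, -20, -12)
Parametric form r = R + t·d:
x = 9 + 7t, y = 8 - 20t, z = -4 - 12t

x = 9 + 7t, y = 8 - 20t, z = -4 - 12t


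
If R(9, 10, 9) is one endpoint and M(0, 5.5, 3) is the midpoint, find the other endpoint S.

S = 2M - R
  = (2·0 - 9, 2·5.5 - 10, 2·3 - 9)
  = (0 - 9, 11 - 10, 6 - 9)
  = (-9, 1, -3)

(-9, 1, -3)


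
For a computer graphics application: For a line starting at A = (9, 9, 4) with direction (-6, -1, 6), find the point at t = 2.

P(t) = A + t·d
  = (9 + (-6)·2, 9 + (-1)·2, 4 + 6·2)
  = (9 - 12, 9 - 2, 4 + 12)
  = (-3, 7, 16)

(-3, 7, 16)


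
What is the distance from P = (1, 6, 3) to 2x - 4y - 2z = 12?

distance = |a·x₀ + b·y₀ + c·z₀ - d| / √(a² + b² + c²)
  = |2·1 + (-4)·6 + (-2)·3 - 12| / √(2² + (-4)² + (-2)²)
  = |2 - 24 - 6 - 12| / √(4 + 16 + 4)
  = |-40| / √24
  = 40 / 4.899
  ≈ 8.165

8.165


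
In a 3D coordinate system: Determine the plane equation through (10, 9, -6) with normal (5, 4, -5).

The plane through P with normal n = (a, b, c) satisfies n·(r - P) = 0,
i.e. ax + by + cz = a·x₀ + b·y₀ + c·z₀.
d = 5·10 + 4·9 + (-5)·(-6)
  = 50 + 36 + 30
  = 116
Equation: 5x + 4y - 5z = 116

5x + 4y - 5z = 116


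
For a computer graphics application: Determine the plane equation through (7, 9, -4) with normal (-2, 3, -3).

The plane through P with normal n = (a, b, c) satisfies n·(r - P) = 0,
i.e. ax + by + cz = a·x₀ + b·y₀ + c·z₀.
d = (-2)·7 + 3·9 + (-3)·(-4)
  = -14 + 27 + 12
  = 25
Equation: -2x + 3y - 3z = 25

-2x + 3y - 3z = 25


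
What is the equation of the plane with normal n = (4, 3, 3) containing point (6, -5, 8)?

The plane through P with normal n = (a, b, c) satisfies n·(r - P) = 0,
i.e. ax + by + cz = a·x₀ + b·y₀ + c·z₀.
d = 4·6 + 3·(-5) + 3·8
  = 24 - 15 + 24
  = 33
Equation: 4x + 3y + 3z = 33

4x + 3y + 3z = 33


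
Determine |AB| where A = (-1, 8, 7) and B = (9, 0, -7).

d = √[(x₂-x₁)² + (y₂-y₁)² + (z₂-z₁)²]
  = √[10² + (-8)² + (-14)²]
  = √[100 + 64 + 196]
  = √360
  ≈ 18.97

18.97


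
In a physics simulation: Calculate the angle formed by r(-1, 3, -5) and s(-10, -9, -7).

r·s = (-1)·(-10) + 3·(-9) + (-5)·(-7) = 10 - 27 + 35 = 18
|r| = √((-1)² + 3² + (-5)²) = √35 ≈ 5.916
|s| = √((-10)² + (-9)² + (-7)²) = √230 ≈ 15.17
cos θ = (r·s)/(|r||s|) = 18/(5.916·15.17) ≈ 0.2006
θ = arccos(0.2006) ≈ 78.43°

78.43°


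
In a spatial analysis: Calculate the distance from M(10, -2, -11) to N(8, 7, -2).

d = √[(x₂-x₁)² + (y₂-y₁)² + (z₂-z₁)²]
  = √[(-2)² + 9² + 9²]
  = √[4 + 81 + 81]
  = √166
  ≈ 12.88

12.88


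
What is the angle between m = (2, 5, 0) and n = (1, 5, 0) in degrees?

m·n = 2·1 + 5·5 + 0·0 = 2 + 25 + 0 = 27
|m| = √(2² + 5² + 0²) = √29 ≈ 5.385
|n| = √(1² + 5² + 0²) = √26 ≈ 5.099
cos θ = (m·n)/(|m||n|) = 27/(5.385·5.099) ≈ 0.9833
θ = arccos(0.9833) ≈ 10.49°

10.49°


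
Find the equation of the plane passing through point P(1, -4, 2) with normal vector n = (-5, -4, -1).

The plane through P with normal n = (a, b, c) satisfies n·(r - P) = 0,
i.e. ax + by + cz = a·x₀ + b·y₀ + c·z₀.
d = (-5)·1 + (-4)·(-4) + (-1)·2
  = -5 + 16 - 2
  = 9
Equation: -5x - 4y - z = 9

-5x - 4y - z = 9


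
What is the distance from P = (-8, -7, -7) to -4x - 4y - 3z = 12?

distance = |a·x₀ + b·y₀ + c·z₀ - d| / √(a² + b² + c²)
  = |(-4)·(-8) + (-4)·(-7) + (-3)·(-7) - 12| / √((-4)² + (-4)² + (-3)²)
  = |32 + 28 + 21 - 12| / √(16 + 16 + 9)
  = |69| / √41
  = 69 / 6.403
  ≈ 10.78

10.78


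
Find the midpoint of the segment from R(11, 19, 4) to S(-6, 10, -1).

M = ((x₁+x₂)/2, (y₁+y₂)/2, (z₁+z₂)/2)
  = ((11 - 6)/2, (19 + 10)/2, (4 - 1)/2)
  = (5/2, 29/2, 3/2)
  = (2.5, 14.5, 1.5)

(2.5, 14.5, 1.5)


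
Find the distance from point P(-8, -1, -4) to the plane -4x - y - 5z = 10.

distance = |a·x₀ + b·y₀ + c·z₀ - d| / √(a² + b² + c²)
  = |(-4)·(-8) + (-1)·(-1) + (-5)·(-4) - 10| / √((-4)² + (-1)² + (-5)²)
  = |32 + 1 + 20 - 10| / √(16 + 1 + 25)
  = |43| / √42
  = 43 / 6.481
  ≈ 6.635

6.635


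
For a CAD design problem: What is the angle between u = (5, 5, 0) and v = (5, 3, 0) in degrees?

u·v = 5·5 + 5·3 + 0·0 = 25 + 15 + 0 = 40
|u| = √(5² + 5² + 0²) = √50 ≈ 7.071
|v| = √(5² + 3² + 0²) = √34 ≈ 5.831
cos θ = (u·v)/(|u||v|) = 40/(7.071·5.831) ≈ 0.9701
θ = arccos(0.9701) ≈ 14.04°

14.04°


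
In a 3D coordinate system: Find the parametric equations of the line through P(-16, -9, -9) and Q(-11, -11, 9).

Direction vector d = Q - P = (-11 + 16, -11 + 9, 9 + 9) = (5, -2, 18)
Parametric form r = P + t·d:
x = -16 + 5t, y = -9 - 2t, z = -9 + 18t

x = -16 + 5t, y = -9 - 2t, z = -9 + 18t


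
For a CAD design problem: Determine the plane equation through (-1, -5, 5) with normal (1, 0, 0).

The plane through P with normal n = (a, b, c) satisfies n·(r - P) = 0,
i.e. ax + by + cz = a·x₀ + b·y₀ + c·z₀.
d = 1·(-1) + 0·(-5) + 0·5
  = -1 + 0 + 0
  = -1
Equation: x = -1

x = -1


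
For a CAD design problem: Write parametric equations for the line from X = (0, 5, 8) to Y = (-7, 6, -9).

Direction vector d = Y - X = (-7 + 0, 6 - 5, -9 - 8) = (-7, 1, -17)
Parametric form r = X + t·d:
x = 0 - 7t, y = 5 + t, z = 8 - 17t

x = 0 - 7t, y = 5 + t, z = 8 - 17t


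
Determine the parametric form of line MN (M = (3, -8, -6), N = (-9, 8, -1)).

Direction vector d = N - M = (-9 - 3, 8 + 8, -1 + 6) = (-12, 16, 5)
Parametric form r = M + t·d:
x = 3 - 12t, y = -8 + 16t, z = -6 + 5t

x = 3 - 12t, y = -8 + 16t, z = -6 + 5t


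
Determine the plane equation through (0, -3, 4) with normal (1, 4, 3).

The plane through P with normal n = (a, b, c) satisfies n·(r - P) = 0,
i.e. ax + by + cz = a·x₀ + b·y₀ + c·z₀.
d = 1·0 + 4·(-3) + 3·4
  = 0 - 12 + 12
  = 0
Equation: x + 4y + 3z = 0

x + 4y + 3z = 0


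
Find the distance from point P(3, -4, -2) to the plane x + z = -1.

distance = |a·x₀ + b·y₀ + c·z₀ - d| / √(a² + b² + c²)
  = |1·3 + 0·(-4) + 1·(-2) - (-1)| / √(1² + 0² + 1²)
  = |3 + 0 - 2 + 1| / √(1 + 0 + 1)
  = |2| / √2
  = 2 / 1.414
  ≈ 1.414

1.414


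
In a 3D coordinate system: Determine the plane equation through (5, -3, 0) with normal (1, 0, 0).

The plane through P with normal n = (a, b, c) satisfies n·(r - P) = 0,
i.e. ax + by + cz = a·x₀ + b·y₀ + c·z₀.
d = 1·5 + 0·(-3) + 0·0
  = 5 + 0 + 0
  = 5
Equation: x = 5

x = 5


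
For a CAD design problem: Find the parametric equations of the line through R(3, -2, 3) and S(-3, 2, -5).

Direction vector d = S - R = (-3 - 3, 2 + 2, -5 - 3) = (-6, 4, -8)
Parametric form r = R + t·d:
x = 3 - 6t, y = -2 + 4t, z = 3 - 8t

x = 3 - 6t, y = -2 + 4t, z = 3 - 8t


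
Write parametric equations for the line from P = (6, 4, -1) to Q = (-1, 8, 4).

Direction vector d = Q - P = (-1 - 6, 8 - 4, 4 + 1) = (-7, 4, 5)
Parametric form r = P + t·d:
x = 6 - 7t, y = 4 + 4t, z = -1 + 5t

x = 6 - 7t, y = 4 + 4t, z = -1 + 5t


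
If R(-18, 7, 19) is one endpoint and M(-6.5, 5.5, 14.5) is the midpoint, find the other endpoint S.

S = 2M - R
  = (2·(-6.5) - (-18), 2·5.5 - 7, 2·14.5 - 19)
  = (-13 + 18, 11 - 7, 29 - 19)
  = (5, 4, 10)

(5, 4, 10)


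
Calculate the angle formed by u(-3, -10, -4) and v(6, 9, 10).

u·v = (-3)·6 + (-10)·9 + (-4)·10 = -18 - 90 - 40 = -148
|u| = √((-3)² + (-10)² + (-4)²) = √125 ≈ 11.18
|v| = √(6² + 9² + 10²) = √217 ≈ 14.73
cos θ = (u·v)/(|u||v|) = -148/(11.18·14.73) ≈ -0.8986
θ = arccos(-0.8986) ≈ 154°

154°


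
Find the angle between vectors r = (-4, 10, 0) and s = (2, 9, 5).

r·s = (-4)·2 + 10·9 + 0·5 = -8 + 90 + 0 = 82
|r| = √((-4)² + 10² + 0²) = √116 ≈ 10.77
|s| = √(2² + 9² + 5²) = √110 ≈ 10.49
cos θ = (r·s)/(|r||s|) = 82/(10.77·10.49) ≈ 0.7259
θ = arccos(0.7259) ≈ 43.45°

43.45°


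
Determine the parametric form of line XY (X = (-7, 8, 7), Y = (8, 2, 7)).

Direction vector d = Y - X = (8 + 7, 2 - 8, 7 - 7) = (15, -6, 0)
Parametric form r = X + t·d:
x = -7 + 15t, y = 8 - 6t, z = 7

x = -7 + 15t, y = 8 - 6t, z = 7


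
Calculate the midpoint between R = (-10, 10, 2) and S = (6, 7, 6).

M = ((x₁+x₂)/2, (y₁+y₂)/2, (z₁+z₂)/2)
  = ((-10 + 6)/2, (10 + 7)/2, (2 + 6)/2)
  = (-4/2, 17/2, 8/2)
  = (-2, 8.5, 4)

(-2, 8.5, 4)


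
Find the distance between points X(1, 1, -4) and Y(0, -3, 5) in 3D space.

d = √[(x₂-x₁)² + (y₂-y₁)² + (z₂-z₁)²]
  = √[(-1)² + (-4)² + 9²]
  = √[1 + 16 + 81]
  = √98
  ≈ 9.899

9.899


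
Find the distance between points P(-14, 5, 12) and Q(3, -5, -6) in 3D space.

d = √[(x₂-x₁)² + (y₂-y₁)² + (z₂-z₁)²]
  = √[17² + (-10)² + (-18)²]
  = √[289 + 100 + 324]
  = √713
  ≈ 26.7

26.7


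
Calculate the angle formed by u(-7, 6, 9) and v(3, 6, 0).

u·v = (-7)·3 + 6·6 + 9·0 = -21 + 36 + 0 = 15
|u| = √((-7)² + 6² + 9²) = √166 ≈ 12.88
|v| = √(3² + 6² + 0²) = √45 ≈ 6.708
cos θ = (u·v)/(|u||v|) = 15/(12.88·6.708) ≈ 0.1736
θ = arccos(0.1736) ≈ 80.01°

80.01°


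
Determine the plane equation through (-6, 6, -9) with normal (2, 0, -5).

The plane through P with normal n = (a, b, c) satisfies n·(r - P) = 0,
i.e. ax + by + cz = a·x₀ + b·y₀ + c·z₀.
d = 2·(-6) + 0·6 + (-5)·(-9)
  = -12 + 0 + 45
  = 33
Equation: 2x - 5z = 33

2x - 5z = 33


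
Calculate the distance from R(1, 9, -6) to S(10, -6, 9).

d = √[(x₂-x₁)² + (y₂-y₁)² + (z₂-z₁)²]
  = √[9² + (-15)² + 15²]
  = √[81 + 225 + 225]
  = √531
  ≈ 23.04

23.04


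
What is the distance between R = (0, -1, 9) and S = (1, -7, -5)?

d = √[(x₂-x₁)² + (y₂-y₁)² + (z₂-z₁)²]
  = √[1² + (-6)² + (-14)²]
  = √[1 + 36 + 196]
  = √233
  ≈ 15.26

15.26


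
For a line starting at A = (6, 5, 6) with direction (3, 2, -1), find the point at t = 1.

P(t) = A + t·d
  = (6 + 3·1, 5 + 2·1, 6 + (-1)·1)
  = (6 + 3, 5 + 2, 6 - 1)
  = (9, 7, 5)

(9, 7, 5)


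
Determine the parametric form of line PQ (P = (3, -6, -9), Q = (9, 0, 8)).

Direction vector d = Q - P = (9 - 3, 0 + 6, 8 + 9) = (6, 6, 17)
Parametric form r = P + t·d:
x = 3 + 6t, y = -6 + 6t, z = -9 + 17t

x = 3 + 6t, y = -6 + 6t, z = -9 + 17t


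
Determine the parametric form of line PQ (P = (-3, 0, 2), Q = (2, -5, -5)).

Direction vector d = Q - P = (2 + 3, -5 + 0, -5 - 2) = (5, -5, -7)
Parametric form r = P + t·d:
x = -3 + 5t, y = 0 - 5t, z = 2 - 7t

x = -3 + 5t, y = 0 - 5t, z = 2 - 7t


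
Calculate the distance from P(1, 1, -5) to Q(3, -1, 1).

d = √[(x₂-x₁)² + (y₂-y₁)² + (z₂-z₁)²]
  = √[2² + (-2)² + 6²]
  = √[4 + 4 + 36]
  = √44
  ≈ 6.633

6.633


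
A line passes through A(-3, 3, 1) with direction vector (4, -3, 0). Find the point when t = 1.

P(t) = A + t·d
  = (-3 + 4·1, 3 + (-3)·1, 1 + 0·1)
  = (-3 + 4, 3 - 3, 1 + 0)
  = (1, 0, 1)

(1, 0, 1)


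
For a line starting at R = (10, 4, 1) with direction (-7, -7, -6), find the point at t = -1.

P(t) = R + t·d
  = (10 + (-7)·(-1), 4 + (-7)·(-1), 1 + (-6)·(-1))
  = (10 + 7, 4 + 7, 1 + 6)
  = (17, 11, 7)

(17, 11, 7)


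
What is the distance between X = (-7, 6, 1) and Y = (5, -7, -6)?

d = √[(x₂-x₁)² + (y₂-y₁)² + (z₂-z₁)²]
  = √[12² + (-13)² + (-7)²]
  = √[144 + 169 + 49]
  = √362
  ≈ 19.03

19.03


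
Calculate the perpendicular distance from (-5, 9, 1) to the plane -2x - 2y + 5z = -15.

distance = |a·x₀ + b·y₀ + c·z₀ - d| / √(a² + b² + c²)
  = |(-2)·(-5) + (-2)·9 + 5·1 - (-15)| / √((-2)² + (-2)² + 5²)
  = |10 - 18 + 5 + 15| / √(4 + 4 + 25)
  = |12| / √33
  = 12 / 5.745
  ≈ 2.089

2.089


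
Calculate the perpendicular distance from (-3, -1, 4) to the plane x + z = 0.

distance = |a·x₀ + b·y₀ + c·z₀ - d| / √(a² + b² + c²)
  = |1·(-3) + 0·(-1) + 1·4 - 0| / √(1² + 0² + 1²)
  = |-3 + 0 + 4 + 0| / √(1 + 0 + 1)
  = |1| / √2
  = 1 / 1.414
  ≈ 0.7071

0.7071


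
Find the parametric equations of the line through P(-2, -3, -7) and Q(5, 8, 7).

Direction vector d = Q - P = (5 + 2, 8 + 3, 7 + 7) = (7, 11, 14)
Parametric form r = P + t·d:
x = -2 + 7t, y = -3 + 11t, z = -7 + 14t

x = -2 + 7t, y = -3 + 11t, z = -7 + 14t


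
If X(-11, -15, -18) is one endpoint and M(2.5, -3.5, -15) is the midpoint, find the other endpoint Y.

Y = 2M - X
  = (2·2.5 - (-11), 2·(-3.5) - (-15), 2·(-15) - (-18))
  = (5 + 11, -7 + 15, -30 + 18)
  = (16, 8, -12)

(16, 8, -12)


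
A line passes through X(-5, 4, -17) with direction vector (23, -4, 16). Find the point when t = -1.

P(t) = X + t·d
  = (-5 + 23·(-1), 4 + (-4)·(-1), -17 + 16·(-1))
  = (-5 - 23, 4 + 4, -17 - 16)
  = (-28, 8, -33)

(-28, 8, -33)


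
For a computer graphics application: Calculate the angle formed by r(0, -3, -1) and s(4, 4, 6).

r·s = 0·4 + (-3)·4 + (-1)·6 = 0 - 12 - 6 = -18
|r| = √(0² + (-3)² + (-1)²) = √10 ≈ 3.162
|s| = √(4² + 4² + 6²) = √68 ≈ 8.246
cos θ = (r·s)/(|r||s|) = -18/(3.162·8.246) ≈ -0.6903
θ = arccos(-0.6903) ≈ 133.7°

133.7°


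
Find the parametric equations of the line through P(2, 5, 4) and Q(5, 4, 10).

Direction vector d = Q - P = (5 - 2, 4 - 5, 10 - 4) = (3, -1, 6)
Parametric form r = P + t·d:
x = 2 + 3t, y = 5 - t, z = 4 + 6t

x = 2 + 3t, y = 5 - t, z = 4 + 6t


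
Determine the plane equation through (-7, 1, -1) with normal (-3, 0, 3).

The plane through P with normal n = (a, b, c) satisfies n·(r - P) = 0,
i.e. ax + by + cz = a·x₀ + b·y₀ + c·z₀.
d = (-3)·(-7) + 0·1 + 3·(-1)
  = 21 + 0 - 3
  = 18
Equation: -3x + 3z = 18

-3x + 3z = 18


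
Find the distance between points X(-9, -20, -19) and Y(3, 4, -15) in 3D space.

d = √[(x₂-x₁)² + (y₂-y₁)² + (z₂-z₁)²]
  = √[12² + 24² + 4²]
  = √[144 + 576 + 16]
  = √736
  ≈ 27.13

27.13


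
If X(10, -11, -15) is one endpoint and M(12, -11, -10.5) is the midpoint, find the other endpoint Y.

Y = 2M - X
  = (2·12 - 10, 2·(-11) - (-11), 2·(-10.5) - (-15))
  = (24 - 10, -22 + 11, -21 + 15)
  = (14, -11, -6)

(14, -11, -6)


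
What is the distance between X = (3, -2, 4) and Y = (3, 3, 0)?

d = √[(x₂-x₁)² + (y₂-y₁)² + (z₂-z₁)²]
  = √[0² + 5² + (-4)²]
  = √[0 + 25 + 16]
  = √41
  ≈ 6.403

6.403


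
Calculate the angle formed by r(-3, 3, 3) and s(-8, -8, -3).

r·s = (-3)·(-8) + 3·(-8) + 3·(-3) = 24 - 24 - 9 = -9
|r| = √((-3)² + 3² + 3²) = √27 ≈ 5.196
|s| = √((-8)² + (-8)² + (-3)²) = √137 ≈ 11.7
cos θ = (r·s)/(|r||s|) = -9/(5.196·11.7) ≈ -0.148
θ = arccos(-0.148) ≈ 98.51°

98.51°


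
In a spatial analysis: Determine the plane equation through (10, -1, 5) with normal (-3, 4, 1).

The plane through P with normal n = (a, b, c) satisfies n·(r - P) = 0,
i.e. ax + by + cz = a·x₀ + b·y₀ + c·z₀.
d = (-3)·10 + 4·(-1) + 1·5
  = -30 - 4 + 5
  = -29
Equation: -3x + 4y + z = -29

-3x + 4y + z = -29


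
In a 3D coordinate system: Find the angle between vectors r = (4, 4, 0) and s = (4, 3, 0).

r·s = 4·4 + 4·3 + 0·0 = 16 + 12 + 0 = 28
|r| = √(4² + 4² + 0²) = √32 ≈ 5.657
|s| = √(4² + 3² + 0²) = √25 ≈ 5
cos θ = (r·s)/(|r||s|) = 28/(5.657·5) ≈ 0.9899
θ = arccos(0.9899) ≈ 8.13°

8.13°


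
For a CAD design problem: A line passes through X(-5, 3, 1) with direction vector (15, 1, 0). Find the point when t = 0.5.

P(t) = X + t·d
  = (-5 + 15·0.5, 3 + 1·0.5, 1 + 0·0.5)
  = (-5 + 7.5, 3 + 0.5, 1 + 0)
  = (2.5, 3.5, 1)

(2.5, 3.5, 1)


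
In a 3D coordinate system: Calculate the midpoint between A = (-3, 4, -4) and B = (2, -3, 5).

M = ((x₁+x₂)/2, (y₁+y₂)/2, (z₁+z₂)/2)
  = ((-3 + 2)/2, (4 - 3)/2, (-4 + 5)/2)
  = (-1/2, 1/2, 1/2)
  = (-0.5, 0.5, 0.5)

(-0.5, 0.5, 0.5)


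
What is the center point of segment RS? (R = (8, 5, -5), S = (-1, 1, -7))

M = ((x₁+x₂)/2, (y₁+y₂)/2, (z₁+z₂)/2)
  = ((8 - 1)/2, (5 + 1)/2, (-5 - 7)/2)
  = (7/2, 6/2, -12/2)
  = (3.5, 3, -6)

(3.5, 3, -6)


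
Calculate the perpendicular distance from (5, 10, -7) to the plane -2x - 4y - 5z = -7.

distance = |a·x₀ + b·y₀ + c·z₀ - d| / √(a² + b² + c²)
  = |(-2)·5 + (-4)·10 + (-5)·(-7) - (-7)| / √((-2)² + (-4)² + (-5)²)
  = |-10 - 40 + 35 + 7| / √(4 + 16 + 25)
  = |-8| / √45
  = 8 / 6.708
  ≈ 1.193

1.193


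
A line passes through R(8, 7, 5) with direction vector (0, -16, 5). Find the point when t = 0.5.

P(t) = R + t·d
  = (8 + 0·0.5, 7 + (-16)·0.5, 5 + 5·0.5)
  = (8 + 0, 7 - 8, 5 + 2.5)
  = (8, -1, 7.5)

(8, -1, 7.5)
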